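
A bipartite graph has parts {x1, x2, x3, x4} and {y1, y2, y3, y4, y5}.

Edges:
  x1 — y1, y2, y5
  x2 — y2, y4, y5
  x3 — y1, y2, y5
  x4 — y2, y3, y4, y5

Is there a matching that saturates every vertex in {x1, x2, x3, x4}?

Yes

For example, pair x1→y2, x2→y5, x3→y1, x4→y3.
All 4 left vertices are covered.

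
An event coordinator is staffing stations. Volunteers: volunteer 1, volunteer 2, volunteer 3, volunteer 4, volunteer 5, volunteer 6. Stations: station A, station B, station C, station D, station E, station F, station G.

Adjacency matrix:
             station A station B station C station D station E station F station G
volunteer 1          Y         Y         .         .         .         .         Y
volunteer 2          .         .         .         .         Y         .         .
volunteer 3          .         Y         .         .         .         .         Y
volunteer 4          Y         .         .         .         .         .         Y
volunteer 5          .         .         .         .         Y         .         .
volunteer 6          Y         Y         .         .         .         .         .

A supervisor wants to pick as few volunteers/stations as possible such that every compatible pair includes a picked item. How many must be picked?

The 4 edges volunteer 1–station G, volunteer 2–station E, volunteer 3–station B, volunteer 4–station A form a matching, so any vertex cover needs at least 4 vertices (one per matched edge).
Conversely {station A, station B, station E, station G} meets every edge and has exactly 4 vertices, so 4 is optimal.

4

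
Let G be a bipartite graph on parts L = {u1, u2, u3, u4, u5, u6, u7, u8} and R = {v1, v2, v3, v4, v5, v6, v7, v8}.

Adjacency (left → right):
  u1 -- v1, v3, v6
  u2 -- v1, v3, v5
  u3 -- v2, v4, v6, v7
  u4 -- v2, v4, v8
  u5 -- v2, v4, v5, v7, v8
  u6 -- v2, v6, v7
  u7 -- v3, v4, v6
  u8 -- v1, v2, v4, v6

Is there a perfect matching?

Yes

A valid assignment of size 8: u1-v1, u2-v3, u3-v6, u4-v8, u5-v5, u6-v7, u7-v4, u8-v2.
Every left vertex is matched, so this is a perfect matching.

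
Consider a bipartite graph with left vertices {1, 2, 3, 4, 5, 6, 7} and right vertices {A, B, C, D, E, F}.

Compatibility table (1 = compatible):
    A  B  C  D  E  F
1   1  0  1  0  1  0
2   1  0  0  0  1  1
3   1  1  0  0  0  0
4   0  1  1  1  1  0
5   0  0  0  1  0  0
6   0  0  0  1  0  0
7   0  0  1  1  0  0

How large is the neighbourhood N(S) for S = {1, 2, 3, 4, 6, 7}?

The union of neighbours of {1, 2, 3, 4, 6, 7} is {A, B, C, D, E, F}, which has 6 elements.
Since |N(S)| = 6 ≥ |S| = 6, Hall's condition holds for this subset.

6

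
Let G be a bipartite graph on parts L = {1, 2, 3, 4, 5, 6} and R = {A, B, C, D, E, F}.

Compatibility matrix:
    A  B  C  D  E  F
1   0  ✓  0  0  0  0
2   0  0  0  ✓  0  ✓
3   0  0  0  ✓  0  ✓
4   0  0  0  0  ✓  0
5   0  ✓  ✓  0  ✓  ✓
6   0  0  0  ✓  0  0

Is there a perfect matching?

The set {2, 3, 6} has only 2 neighbours ({D, F}), so by Hall's theorem at most 5 of the 6 left vertices can be matched.
Hence no matching covers every left vertex.

No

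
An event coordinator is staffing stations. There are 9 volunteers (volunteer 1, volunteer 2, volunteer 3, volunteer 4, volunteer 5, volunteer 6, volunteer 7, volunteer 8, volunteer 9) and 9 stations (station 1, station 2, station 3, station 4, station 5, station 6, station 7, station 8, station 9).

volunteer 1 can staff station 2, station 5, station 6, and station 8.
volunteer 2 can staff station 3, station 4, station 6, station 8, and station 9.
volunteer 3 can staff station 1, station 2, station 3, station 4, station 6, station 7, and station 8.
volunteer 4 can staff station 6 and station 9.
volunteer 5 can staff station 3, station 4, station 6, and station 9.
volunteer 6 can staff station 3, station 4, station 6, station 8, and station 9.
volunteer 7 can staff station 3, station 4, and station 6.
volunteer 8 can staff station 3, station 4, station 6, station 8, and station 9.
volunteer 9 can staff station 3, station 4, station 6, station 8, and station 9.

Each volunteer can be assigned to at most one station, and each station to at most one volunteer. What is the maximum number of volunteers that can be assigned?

For example, pair volunteer 1–station 2, volunteer 2–station 6, volunteer 3–station 7, volunteer 4–station 9, volunteer 5–station 4, volunteer 6–station 8, volunteer 7–station 3.
The set {volunteer 2, volunteer 4, volunteer 5, volunteer 6, volunteer 7, volunteer 8, volunteer 9} has only 5 neighbours ({station 3, station 4, station 6, station 8, station 9}), so by Hall's theorem at most 7 of the 9 volunteers can be matched.

7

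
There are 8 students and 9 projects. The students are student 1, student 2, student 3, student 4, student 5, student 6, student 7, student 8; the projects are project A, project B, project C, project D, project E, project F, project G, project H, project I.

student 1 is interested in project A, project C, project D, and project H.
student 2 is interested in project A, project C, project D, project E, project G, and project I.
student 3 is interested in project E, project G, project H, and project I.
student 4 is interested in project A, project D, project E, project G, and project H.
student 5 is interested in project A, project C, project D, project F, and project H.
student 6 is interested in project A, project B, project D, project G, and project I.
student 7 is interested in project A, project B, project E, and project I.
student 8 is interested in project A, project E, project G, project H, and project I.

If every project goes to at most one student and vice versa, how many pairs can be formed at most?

One maximum matching: student 1→project C, student 2→project I, student 3→project E, student 4→project H, student 5→project F, student 6→project B, student 7→project A, student 8→project G.
All 8 students are matched, so no larger matching exists.

8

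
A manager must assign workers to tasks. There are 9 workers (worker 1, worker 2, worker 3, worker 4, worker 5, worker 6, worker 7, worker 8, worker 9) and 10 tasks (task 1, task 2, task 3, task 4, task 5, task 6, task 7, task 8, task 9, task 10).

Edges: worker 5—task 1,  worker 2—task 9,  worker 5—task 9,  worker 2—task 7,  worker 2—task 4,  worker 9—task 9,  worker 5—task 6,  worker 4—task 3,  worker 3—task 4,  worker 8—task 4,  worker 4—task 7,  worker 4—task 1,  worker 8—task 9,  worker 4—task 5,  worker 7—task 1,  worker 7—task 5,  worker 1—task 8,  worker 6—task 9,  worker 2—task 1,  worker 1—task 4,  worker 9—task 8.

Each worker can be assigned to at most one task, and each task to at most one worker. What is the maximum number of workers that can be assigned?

7

One maximum matching: worker 1–task 8, worker 2–task 7, worker 3–task 4, worker 4–task 5, worker 5–task 6, worker 6–task 9, worker 7–task 1.
The set {worker 1, worker 3, worker 6, worker 8, worker 9} has only 3 neighbours ({task 4, task 8, task 9}), so by Hall's theorem at most 7 of the 9 workers can be matched.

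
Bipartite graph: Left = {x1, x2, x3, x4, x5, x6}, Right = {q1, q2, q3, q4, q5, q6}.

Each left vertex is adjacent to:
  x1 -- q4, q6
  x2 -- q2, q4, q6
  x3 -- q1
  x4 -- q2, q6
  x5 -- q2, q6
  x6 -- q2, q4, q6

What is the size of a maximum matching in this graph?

4

One maximum matching: x1-q4, x2-q6, x3-q1, x4-q2.
The set {x1, x2, x4, x5, x6} has only 3 neighbours ({q2, q4, q6}), so by Hall's theorem at most 4 of the 6 left vertices can be matched.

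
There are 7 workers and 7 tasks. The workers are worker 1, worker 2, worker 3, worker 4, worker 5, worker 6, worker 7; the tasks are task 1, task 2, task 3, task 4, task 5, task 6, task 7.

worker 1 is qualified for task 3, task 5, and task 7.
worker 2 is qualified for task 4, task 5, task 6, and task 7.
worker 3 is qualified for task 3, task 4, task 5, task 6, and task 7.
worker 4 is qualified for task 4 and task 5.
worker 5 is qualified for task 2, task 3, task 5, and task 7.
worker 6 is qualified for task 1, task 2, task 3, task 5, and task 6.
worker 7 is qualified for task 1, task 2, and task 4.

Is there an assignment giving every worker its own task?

Yes

One maximum matching: worker 1-task 5, worker 2-task 6, worker 3-task 3, worker 4-task 4, worker 5-task 7, worker 6-task 1, worker 7-task 2.
All 7 workers are covered.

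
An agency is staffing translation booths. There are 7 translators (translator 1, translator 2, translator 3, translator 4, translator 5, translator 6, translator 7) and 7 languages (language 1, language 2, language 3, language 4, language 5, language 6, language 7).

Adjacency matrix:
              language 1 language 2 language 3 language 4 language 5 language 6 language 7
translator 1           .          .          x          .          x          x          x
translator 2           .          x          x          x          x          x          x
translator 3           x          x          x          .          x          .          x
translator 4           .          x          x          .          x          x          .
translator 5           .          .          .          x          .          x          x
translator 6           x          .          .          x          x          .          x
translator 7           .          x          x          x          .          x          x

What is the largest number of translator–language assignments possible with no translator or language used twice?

7

A valid assignment of size 7: translator 1–language 3, translator 2–language 7, translator 3–language 1, translator 4–language 5, translator 5–language 6, translator 6–language 4, translator 7–language 2.
All 7 translators are matched, so no larger matching exists.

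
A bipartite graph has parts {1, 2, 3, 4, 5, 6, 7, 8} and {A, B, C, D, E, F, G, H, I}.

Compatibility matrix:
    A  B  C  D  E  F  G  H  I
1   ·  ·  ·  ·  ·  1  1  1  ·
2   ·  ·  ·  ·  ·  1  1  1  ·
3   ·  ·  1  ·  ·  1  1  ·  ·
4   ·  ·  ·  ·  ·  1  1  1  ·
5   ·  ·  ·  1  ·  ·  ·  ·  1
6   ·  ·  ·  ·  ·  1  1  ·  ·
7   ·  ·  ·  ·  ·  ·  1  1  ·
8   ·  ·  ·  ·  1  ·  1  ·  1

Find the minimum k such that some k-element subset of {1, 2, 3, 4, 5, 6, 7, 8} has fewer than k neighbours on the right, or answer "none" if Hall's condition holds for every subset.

4

Take S = {1, 2, 4, 6}. Its neighbourhood is {F, G, H}, so |N(S)| = 3 < |S| = 4.
Every subset of size less than 4 has at least as many neighbours as members, so 4 is the minimum.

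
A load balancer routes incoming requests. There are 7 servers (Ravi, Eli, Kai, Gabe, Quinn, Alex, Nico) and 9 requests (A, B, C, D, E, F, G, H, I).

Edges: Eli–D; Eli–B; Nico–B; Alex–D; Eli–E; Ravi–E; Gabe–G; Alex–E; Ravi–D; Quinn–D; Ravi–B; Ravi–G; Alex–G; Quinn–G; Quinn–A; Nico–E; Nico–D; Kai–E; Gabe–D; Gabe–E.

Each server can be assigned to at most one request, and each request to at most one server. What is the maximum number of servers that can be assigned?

5

A valid assignment of size 5: Ravi–G, Eli–B, Kai–E, Gabe–D, Quinn–A.
The set {Ravi, Eli, Kai, Gabe, Alex, Nico} has only 4 neighbours ({B, D, E, G}), so by Hall's theorem at most 5 of the 7 servers can be matched.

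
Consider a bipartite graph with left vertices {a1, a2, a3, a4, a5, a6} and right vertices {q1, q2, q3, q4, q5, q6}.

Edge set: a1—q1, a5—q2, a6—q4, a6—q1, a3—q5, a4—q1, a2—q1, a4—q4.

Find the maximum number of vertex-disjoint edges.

For example, pair a1-q1, a3-q5, a4-q4, a5-q2.
The set {a1, a2, a4, a6} has only 2 neighbours ({q1, q4}), so by Hall's theorem at most 4 of the 6 left vertices can be matched.

4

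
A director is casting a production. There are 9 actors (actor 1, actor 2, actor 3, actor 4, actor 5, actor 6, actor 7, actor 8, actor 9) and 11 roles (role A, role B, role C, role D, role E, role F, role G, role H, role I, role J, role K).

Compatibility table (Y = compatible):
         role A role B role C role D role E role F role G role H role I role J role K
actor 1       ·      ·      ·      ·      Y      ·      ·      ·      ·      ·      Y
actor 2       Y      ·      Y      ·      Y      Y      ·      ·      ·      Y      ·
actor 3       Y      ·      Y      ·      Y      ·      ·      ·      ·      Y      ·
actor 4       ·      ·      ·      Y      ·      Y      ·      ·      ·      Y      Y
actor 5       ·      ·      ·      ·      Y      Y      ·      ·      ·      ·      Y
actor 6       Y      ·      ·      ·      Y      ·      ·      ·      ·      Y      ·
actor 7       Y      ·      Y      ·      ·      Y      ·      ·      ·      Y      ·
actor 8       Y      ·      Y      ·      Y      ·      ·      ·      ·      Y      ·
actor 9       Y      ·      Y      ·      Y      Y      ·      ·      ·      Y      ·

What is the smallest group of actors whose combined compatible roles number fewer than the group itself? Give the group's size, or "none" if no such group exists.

6

Take S = {actor 2, actor 3, actor 6, actor 7, actor 8, actor 9}. Its neighbourhood is {role A, role C, role E, role F, role J}, so |N(S)| = 5 < |S| = 6.
Every subset of size less than 6 has at least as many neighbours as members, so 6 is the minimum.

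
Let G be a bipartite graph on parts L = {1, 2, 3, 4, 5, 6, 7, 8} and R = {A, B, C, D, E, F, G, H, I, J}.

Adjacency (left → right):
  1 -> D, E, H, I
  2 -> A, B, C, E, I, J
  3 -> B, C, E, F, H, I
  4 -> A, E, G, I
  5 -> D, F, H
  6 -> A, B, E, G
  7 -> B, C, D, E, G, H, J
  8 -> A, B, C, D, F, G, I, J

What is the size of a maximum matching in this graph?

A valid assignment of size 8: 1→D, 2→A, 3→E, 4→I, 5→F, 6→B, 7→G, 8→J.
All 8 left vertices are matched, so no larger matching exists.

8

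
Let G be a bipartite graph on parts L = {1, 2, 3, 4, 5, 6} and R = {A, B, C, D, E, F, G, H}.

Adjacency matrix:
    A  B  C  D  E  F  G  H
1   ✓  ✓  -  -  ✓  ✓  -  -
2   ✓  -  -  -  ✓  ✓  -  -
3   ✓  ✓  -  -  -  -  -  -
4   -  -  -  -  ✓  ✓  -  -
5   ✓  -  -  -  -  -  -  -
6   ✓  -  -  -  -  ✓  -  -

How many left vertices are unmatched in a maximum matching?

2

One maximum matching: 1–B, 2–F, 3–A, 4–E.
The set {1, 2, 3, 4, 5, 6} has only 4 neighbours ({A, B, E, F}), so by Hall's theorem at most 4 of the 6 left vertices can be matched.
That matches 4 of the 6, leaving 2 unmatched; no matching can do better.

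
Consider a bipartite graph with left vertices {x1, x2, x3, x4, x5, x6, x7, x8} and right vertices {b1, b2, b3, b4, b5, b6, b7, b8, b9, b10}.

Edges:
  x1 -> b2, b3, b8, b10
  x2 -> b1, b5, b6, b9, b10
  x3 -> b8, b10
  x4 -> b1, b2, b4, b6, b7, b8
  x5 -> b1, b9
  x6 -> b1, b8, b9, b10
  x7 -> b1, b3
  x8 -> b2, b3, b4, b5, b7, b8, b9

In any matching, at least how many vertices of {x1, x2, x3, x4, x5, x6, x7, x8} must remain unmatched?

0

For example, pair x1→b2, x2→b5, x3→b10, x4→b1, x5→b9, x6→b8, x7→b3, x8→b7.
All 8 left vertices are matched, so no larger matching exists.
That matches 8 of the 8, leaving 0 unmatched; no matching can do better.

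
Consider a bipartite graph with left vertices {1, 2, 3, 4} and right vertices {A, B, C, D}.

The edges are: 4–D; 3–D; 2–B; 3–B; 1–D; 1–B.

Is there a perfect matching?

No

The set {1, 2, 3, 4} has only 2 neighbours ({B, D}), so by Hall's theorem at most 2 of the 4 left vertices can be matched.
Hence no matching covers every left vertex.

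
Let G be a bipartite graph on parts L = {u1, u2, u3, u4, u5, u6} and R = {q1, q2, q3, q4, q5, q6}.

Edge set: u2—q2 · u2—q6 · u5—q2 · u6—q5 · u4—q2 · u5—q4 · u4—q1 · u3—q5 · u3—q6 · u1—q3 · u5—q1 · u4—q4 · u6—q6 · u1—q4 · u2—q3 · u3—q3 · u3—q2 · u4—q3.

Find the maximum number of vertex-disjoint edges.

One maximum matching: u1→q3, u2→q2, u3→q6, u4→q1, u5→q4, u6→q5.
All 6 left vertices are matched, so no larger matching exists.

6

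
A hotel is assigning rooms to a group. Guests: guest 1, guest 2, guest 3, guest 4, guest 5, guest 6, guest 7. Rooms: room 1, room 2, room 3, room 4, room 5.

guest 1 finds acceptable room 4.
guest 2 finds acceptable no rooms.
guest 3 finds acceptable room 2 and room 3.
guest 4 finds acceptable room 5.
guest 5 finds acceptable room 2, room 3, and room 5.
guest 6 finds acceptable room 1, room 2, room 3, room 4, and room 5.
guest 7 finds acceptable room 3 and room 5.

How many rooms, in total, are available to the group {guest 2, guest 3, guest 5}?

The union of neighbours of {guest 2, guest 3, guest 5} is {room 2, room 3, room 5}, which has 3 elements.
Since |N(S)| = 3 ≥ |S| = 3, Hall's condition holds for this subset.

3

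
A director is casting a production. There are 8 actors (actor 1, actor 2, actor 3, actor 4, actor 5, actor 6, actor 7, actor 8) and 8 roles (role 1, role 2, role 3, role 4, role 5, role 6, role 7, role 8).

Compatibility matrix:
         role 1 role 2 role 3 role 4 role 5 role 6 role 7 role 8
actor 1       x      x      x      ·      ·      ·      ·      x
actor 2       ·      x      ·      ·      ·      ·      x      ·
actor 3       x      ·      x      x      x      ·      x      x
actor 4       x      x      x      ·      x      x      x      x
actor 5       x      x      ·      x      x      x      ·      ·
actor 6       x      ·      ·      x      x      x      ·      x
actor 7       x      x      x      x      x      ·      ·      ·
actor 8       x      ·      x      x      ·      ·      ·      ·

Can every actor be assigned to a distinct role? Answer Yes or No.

A valid assignment of size 8: actor 1–role 8, actor 2–role 2, actor 3–role 7, actor 4–role 6, actor 5–role 4, actor 6–role 1, actor 7–role 5, actor 8–role 3.
All 8 actors are covered.

Yes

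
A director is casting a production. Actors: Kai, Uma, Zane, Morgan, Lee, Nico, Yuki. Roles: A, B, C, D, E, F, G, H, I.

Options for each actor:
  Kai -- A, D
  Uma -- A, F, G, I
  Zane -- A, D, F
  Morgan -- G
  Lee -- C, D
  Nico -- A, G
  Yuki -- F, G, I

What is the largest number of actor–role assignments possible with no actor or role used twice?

6

For example, pair Kai-D, Uma-I, Zane-F, Morgan-G, Lee-C, Nico-A.
The set {Kai, Uma, Zane, Morgan, Nico, Yuki} has only 5 neighbours ({A, D, F, G, I}), so by Hall's theorem at most 6 of the 7 actors can be matched.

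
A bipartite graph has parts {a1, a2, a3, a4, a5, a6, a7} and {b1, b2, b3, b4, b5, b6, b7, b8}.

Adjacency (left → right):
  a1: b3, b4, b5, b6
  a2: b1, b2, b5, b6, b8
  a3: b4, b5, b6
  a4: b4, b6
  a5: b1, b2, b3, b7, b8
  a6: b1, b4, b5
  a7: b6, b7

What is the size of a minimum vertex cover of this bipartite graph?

The 7 edges a1–b3, a2–b2, a3–b5, a4–b4, a5–b7, a6–b1, a7–b6 form a matching, so any vertex cover needs at least 7 vertices (one per matched edge).
Conversely {a1, a2, a3, a4, a5, a6, a7} meets every edge and has exactly 7 vertices, so 7 is optimal.

7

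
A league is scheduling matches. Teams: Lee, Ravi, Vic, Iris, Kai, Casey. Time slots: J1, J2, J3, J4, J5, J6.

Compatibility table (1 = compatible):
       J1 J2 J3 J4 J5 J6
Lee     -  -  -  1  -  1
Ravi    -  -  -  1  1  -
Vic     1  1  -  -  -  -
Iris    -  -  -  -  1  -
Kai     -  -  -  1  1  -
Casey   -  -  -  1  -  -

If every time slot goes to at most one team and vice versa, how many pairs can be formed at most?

One maximum matching: Lee–J6, Ravi–J4, Vic–J1, Iris–J5.
The set {Ravi, Iris, Kai, Casey} has only 2 neighbours ({J4, J5}), so by Hall's theorem at most 4 of the 6 teams can be matched.

4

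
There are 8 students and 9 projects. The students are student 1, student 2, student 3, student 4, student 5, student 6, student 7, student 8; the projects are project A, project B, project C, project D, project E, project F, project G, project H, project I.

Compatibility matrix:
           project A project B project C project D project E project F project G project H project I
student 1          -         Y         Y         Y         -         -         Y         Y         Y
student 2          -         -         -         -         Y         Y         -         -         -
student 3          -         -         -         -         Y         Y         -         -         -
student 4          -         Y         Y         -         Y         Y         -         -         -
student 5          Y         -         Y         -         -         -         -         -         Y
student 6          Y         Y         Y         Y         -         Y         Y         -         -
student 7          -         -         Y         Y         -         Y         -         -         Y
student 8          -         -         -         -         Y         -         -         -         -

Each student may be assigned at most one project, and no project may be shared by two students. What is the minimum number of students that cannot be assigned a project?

1

A valid assignment of size 7: student 1-project H, student 2-project F, student 3-project E, student 4-project B, student 5-project C, student 6-project G, student 7-project I.
The set {student 2, student 3, student 8} has only 2 neighbours ({project E, project F}), so by Hall's theorem at most 7 of the 8 students can be matched.
That matches 7 of the 8, leaving 1 unmatched; no matching can do better.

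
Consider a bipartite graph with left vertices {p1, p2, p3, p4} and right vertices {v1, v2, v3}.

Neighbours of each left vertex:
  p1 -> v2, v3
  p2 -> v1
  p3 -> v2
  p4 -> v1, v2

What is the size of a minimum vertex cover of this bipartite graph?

{p1, v1, v2} is a vertex cover of size 3: every edge has an endpoint in this set.
No smaller cover exists because p1–v3, p2–v1, p3–v2 is a matching of size 3, and a cover must include an endpoint of each of these disjoint edges (König's theorem).

3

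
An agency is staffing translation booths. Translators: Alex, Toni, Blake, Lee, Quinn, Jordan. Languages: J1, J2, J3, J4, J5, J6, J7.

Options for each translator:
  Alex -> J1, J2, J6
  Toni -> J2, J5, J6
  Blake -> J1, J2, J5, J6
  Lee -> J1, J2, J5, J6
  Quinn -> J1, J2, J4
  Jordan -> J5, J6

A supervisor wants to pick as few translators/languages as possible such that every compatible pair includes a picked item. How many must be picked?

5

{Quinn, J1, J2, J5, J6} is a vertex cover of size 5: every edge has an endpoint in this set.
No smaller cover exists because Alex–J1, Toni–J2, Blake–J5, Lee–J6, Quinn–J4 is a matching of size 5, and a cover must include an endpoint of each of these disjoint edges (König's theorem).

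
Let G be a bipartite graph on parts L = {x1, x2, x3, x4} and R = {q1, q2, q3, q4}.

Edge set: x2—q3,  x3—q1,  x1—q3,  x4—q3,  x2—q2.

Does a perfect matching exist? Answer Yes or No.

No

The set {x1, x4} has only 1 neighbour ({q3}), so by Hall's theorem at most 3 of the 4 left vertices can be matched.
Hence no matching covers every left vertex.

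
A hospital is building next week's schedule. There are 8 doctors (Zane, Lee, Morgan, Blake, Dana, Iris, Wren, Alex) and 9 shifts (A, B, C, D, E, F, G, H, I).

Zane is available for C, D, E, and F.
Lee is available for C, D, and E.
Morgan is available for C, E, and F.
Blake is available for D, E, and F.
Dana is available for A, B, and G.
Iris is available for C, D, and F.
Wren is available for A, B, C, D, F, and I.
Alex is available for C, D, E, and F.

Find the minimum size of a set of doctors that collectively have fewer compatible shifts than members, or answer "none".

5

Take S = {Zane, Lee, Morgan, Blake, Iris}. Its neighbourhood is {C, D, E, F}, so |N(S)| = 4 < |S| = 5.
Every subset of size less than 5 has at least as many neighbours as members, so 5 is the minimum.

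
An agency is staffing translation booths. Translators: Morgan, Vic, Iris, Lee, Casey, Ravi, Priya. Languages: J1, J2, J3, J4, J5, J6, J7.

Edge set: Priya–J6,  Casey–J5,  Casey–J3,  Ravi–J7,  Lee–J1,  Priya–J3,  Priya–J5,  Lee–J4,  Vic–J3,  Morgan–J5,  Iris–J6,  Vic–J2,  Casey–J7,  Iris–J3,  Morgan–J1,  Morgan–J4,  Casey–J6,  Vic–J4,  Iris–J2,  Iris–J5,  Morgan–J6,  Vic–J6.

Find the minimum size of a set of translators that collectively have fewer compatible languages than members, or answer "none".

A matching saturating every translator exists, for instance Morgan→J5, Vic→J4, Iris→J2, Lee→J1, Casey→J6, Ravi→J7, Priya→J3.
By Hall's marriage theorem, this means |N(S)| ≥ |S| for every subset S, so no violating subset exists.

none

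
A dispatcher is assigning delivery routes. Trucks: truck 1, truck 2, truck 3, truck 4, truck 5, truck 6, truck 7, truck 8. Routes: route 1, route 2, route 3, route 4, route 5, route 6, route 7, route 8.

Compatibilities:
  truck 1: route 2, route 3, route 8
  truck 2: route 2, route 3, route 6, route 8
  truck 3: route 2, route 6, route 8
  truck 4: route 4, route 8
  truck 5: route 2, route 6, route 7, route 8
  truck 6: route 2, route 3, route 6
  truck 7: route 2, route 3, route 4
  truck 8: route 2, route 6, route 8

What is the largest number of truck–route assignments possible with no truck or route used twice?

For example, pair truck 1-route 8, truck 2-route 3, truck 3-route 6, truck 4-route 4, truck 5-route 7, truck 6-route 2.
The set {truck 1, truck 2, truck 3, truck 4, truck 6, truck 7, truck 8} has only 5 neighbours ({route 2, route 3, route 4, route 6, route 8}), so by Hall's theorem at most 6 of the 8 trucks can be matched.

6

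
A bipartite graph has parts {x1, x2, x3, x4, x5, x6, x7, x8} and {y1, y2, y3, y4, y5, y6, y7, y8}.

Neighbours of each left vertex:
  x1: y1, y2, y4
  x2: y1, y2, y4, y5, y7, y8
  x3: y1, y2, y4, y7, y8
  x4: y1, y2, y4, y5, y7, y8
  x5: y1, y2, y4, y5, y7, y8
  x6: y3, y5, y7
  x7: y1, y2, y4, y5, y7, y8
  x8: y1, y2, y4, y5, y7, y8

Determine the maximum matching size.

One maximum matching: x1–y2, x2–y5, x3–y8, x4–y1, x5–y4, x6–y3, x7–y7.
The set {x1, x2, x3, x4, x5, x7, x8} has only 6 neighbours ({y1, y2, y4, y5, y7, y8}), so by Hall's theorem at most 7 of the 8 left vertices can be matched.

7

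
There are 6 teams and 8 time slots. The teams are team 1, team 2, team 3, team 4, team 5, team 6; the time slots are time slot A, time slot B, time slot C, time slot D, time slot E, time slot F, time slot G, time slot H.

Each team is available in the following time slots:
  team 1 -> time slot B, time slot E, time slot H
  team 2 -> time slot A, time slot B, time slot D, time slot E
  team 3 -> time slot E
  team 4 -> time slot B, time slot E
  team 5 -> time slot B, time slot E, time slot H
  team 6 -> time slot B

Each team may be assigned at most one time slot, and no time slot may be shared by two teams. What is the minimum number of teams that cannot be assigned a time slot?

2

A valid assignment of size 4: team 1-time slot H, team 2-time slot D, team 3-time slot E, team 4-time slot B.
The set {team 1, team 3, team 4, team 5, team 6} has only 3 neighbours ({time slot B, time slot E, time slot H}), so by Hall's theorem at most 4 of the 6 teams can be matched.
That matches 4 of the 6, leaving 2 unmatched; no matching can do better.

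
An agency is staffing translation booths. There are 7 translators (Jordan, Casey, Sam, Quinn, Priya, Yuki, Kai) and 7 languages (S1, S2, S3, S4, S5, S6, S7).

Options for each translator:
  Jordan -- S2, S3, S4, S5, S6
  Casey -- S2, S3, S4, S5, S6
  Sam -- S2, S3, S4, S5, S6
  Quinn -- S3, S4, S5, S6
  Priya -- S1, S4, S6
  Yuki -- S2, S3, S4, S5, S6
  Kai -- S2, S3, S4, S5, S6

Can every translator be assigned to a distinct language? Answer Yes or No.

No

The set {Jordan, Casey, Sam, Quinn, Yuki, Kai} has only 5 neighbours ({S2, S3, S4, S5, S6}), so by Hall's theorem at most 6 of the 7 translators can be matched.
Hence no matching covers every translator.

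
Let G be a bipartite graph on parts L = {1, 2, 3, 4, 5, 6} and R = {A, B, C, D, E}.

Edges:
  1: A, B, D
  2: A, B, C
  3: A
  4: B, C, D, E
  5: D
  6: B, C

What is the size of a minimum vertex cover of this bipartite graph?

5

A maximum matching has 5 edges (e.g. 1–B, 2–C, 3–A, 4–E, 5–D).
By König's theorem the minimum vertex cover has the same size. One such cover is {4, A, B, C, D}.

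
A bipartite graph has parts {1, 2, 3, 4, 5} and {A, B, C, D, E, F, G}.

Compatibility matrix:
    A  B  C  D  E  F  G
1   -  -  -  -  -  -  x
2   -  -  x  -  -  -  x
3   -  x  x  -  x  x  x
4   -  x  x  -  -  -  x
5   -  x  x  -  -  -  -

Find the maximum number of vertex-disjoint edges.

One maximum matching: 1–G, 2–C, 3–E, 4–B.
The set {1, 2, 4, 5} has only 3 neighbours ({B, C, G}), so by Hall's theorem at most 4 of the 5 left vertices can be matched.

4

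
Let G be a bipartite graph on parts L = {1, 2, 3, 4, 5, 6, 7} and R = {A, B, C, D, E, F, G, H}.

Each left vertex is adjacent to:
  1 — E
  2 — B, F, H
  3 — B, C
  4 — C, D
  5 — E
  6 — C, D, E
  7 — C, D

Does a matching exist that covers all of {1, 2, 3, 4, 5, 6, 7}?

The set {1, 4, 5, 6, 7} has only 3 neighbours ({C, D, E}), so by Hall's theorem at most 5 of the 7 left vertices can be matched.
Hence no matching covers every left vertex.

No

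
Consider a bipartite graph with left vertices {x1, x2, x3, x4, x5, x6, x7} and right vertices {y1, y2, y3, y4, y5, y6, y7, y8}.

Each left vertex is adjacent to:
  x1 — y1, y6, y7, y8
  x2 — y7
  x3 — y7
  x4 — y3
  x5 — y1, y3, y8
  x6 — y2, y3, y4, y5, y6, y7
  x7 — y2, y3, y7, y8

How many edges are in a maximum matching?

6

One maximum matching: x1–y6, x2–y7, x4–y3, x5–y1, x6–y4, x7–y8.
The set {x2, x3} has only 1 neighbour ({y7}), so by Hall's theorem at most 6 of the 7 left vertices can be matched.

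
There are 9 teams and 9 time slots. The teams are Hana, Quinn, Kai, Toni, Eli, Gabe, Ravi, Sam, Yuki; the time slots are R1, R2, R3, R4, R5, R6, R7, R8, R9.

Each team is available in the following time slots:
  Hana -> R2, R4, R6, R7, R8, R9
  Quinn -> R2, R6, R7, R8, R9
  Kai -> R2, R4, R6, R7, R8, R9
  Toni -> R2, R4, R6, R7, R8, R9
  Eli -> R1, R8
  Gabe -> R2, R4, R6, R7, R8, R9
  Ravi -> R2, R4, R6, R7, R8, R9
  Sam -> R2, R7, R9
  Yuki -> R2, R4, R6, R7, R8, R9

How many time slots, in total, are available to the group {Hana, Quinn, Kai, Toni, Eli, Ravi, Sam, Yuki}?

The union of neighbours of {Hana, Quinn, Kai, Toni, Eli, Ravi, Sam, Yuki} is {R1, R2, R4, R6, R7, R8, R9}, which has 7 elements.
Since |N(S)| = 7 < |S| = 8, Hall's condition fails for this subset.

7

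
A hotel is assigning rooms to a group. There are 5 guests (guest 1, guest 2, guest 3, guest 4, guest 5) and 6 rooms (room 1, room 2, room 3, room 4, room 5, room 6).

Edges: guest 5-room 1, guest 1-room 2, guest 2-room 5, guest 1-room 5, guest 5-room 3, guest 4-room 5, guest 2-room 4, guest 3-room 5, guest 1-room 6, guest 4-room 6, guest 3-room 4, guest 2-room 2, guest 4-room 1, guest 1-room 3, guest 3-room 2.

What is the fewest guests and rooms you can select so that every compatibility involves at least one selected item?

A maximum matching has 5 edges (e.g. guest 1–room 5, guest 2–room 2, guest 3–room 4, guest 4–room 6, guest 5–room 3).
By König's theorem the minimum vertex cover has the same size. One such cover is {guest 1, guest 2, guest 3, guest 4, guest 5}.

5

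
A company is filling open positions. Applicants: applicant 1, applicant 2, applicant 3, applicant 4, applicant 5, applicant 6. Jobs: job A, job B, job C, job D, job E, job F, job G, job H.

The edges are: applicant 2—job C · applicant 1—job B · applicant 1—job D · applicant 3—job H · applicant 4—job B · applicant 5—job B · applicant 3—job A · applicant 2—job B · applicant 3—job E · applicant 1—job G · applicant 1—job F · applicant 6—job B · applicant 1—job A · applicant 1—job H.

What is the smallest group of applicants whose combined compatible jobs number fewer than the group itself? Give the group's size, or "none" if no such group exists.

2

Take S = {applicant 4, applicant 5}. Its neighbourhood is {job B}, so |N(S)| = 1 < |S| = 2.
No single vertex violates Hall's condition since each has at least one neighbour, so 2 is the minimum.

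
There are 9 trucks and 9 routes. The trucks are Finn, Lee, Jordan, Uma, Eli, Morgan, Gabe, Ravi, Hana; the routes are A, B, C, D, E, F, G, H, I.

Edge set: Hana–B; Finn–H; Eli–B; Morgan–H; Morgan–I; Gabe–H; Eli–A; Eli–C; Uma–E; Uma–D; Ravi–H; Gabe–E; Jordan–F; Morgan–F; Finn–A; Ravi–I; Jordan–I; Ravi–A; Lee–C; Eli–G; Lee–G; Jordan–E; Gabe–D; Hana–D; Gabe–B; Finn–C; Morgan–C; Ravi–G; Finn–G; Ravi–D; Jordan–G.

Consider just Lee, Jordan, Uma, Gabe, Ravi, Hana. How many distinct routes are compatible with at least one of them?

The union of neighbours of {Lee, Jordan, Uma, Gabe, Ravi, Hana} is {A, B, C, D, E, F, G, H, I}, which has 9 elements.
Since |N(S)| = 9 ≥ |S| = 6, Hall's condition holds for this subset.

9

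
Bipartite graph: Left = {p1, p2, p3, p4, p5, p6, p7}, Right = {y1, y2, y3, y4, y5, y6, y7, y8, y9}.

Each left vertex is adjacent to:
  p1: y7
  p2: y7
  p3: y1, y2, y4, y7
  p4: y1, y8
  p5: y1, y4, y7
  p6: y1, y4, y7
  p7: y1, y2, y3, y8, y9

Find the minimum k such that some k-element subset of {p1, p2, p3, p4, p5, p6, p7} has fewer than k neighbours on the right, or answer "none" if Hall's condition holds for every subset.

Take S = {p1, p2}. Its neighbourhood is {y7}, so |N(S)| = 1 < |S| = 2.
No single vertex violates Hall's condition since each has at least one neighbour, so 2 is the minimum.

2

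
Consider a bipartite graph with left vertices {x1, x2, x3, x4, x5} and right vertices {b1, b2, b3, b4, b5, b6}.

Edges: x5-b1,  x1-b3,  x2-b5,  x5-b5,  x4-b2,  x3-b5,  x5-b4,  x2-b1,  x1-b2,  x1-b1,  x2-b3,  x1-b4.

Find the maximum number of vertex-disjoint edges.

5

For example, pair x1-b3, x2-b1, x3-b5, x4-b2, x5-b4.
All 5 left vertices are matched, so no larger matching exists.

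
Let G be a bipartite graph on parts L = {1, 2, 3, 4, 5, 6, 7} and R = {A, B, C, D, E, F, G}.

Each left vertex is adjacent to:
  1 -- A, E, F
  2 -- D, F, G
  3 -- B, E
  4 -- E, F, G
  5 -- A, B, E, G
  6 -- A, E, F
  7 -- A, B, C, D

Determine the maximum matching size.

A valid assignment of size 7: 1–A, 2–D, 3–B, 4–F, 5–G, 6–E, 7–C.
All 7 left vertices are matched, so no larger matching exists.

7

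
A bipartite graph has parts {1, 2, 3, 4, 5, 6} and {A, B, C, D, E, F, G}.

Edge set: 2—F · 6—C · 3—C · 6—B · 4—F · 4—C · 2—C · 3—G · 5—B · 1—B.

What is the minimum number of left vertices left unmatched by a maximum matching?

2

One maximum matching: 1–B, 2–C, 3–G, 4–F.
The set {1, 2, 4, 5, 6} has only 3 neighbours ({B, C, F}), so by Hall's theorem at most 4 of the 6 left vertices can be matched.
That matches 4 of the 6, leaving 2 unmatched; no matching can do better.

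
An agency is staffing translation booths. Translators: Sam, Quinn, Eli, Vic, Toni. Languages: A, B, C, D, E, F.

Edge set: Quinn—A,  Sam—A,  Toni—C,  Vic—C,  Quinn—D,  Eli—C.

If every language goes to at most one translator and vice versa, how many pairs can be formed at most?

3

For example, pair Sam-A, Quinn-D, Eli-C.
The set {Eli, Vic, Toni} has only 1 neighbour ({C}), so by Hall's theorem at most 3 of the 5 translators can be matched.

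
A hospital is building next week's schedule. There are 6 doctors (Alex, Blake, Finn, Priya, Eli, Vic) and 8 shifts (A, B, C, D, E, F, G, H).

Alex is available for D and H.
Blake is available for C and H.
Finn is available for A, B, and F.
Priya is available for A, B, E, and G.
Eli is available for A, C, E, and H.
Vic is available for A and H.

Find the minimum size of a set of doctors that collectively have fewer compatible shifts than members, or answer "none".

none

A matching saturating every doctor exists, for instance Alex→D, Blake→C, Finn→F, Priya→B, Eli→E, Vic→H.
By Hall's marriage theorem, this means |N(S)| ≥ |S| for every subset S, so no violating subset exists.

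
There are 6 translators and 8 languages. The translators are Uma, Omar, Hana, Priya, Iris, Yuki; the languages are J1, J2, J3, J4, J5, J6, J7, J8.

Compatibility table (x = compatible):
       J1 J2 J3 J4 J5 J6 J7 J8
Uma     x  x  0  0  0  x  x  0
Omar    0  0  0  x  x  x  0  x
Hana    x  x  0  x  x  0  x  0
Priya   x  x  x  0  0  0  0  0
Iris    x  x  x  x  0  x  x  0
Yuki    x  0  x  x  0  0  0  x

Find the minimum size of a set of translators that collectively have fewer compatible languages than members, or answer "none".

none

A matching saturating every translator exists, for instance Uma→J7, Omar→J8, Hana→J2, Priya→J1, Iris→J6, Yuki→J3.
By Hall's marriage theorem, this means |N(S)| ≥ |S| for every subset S, so no violating subset exists.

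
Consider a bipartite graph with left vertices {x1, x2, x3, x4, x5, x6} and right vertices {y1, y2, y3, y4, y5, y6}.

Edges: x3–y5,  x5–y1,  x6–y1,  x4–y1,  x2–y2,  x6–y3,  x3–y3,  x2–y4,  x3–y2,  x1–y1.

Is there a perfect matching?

The set {x1, x4, x5} has only 1 neighbour ({y1}), so by Hall's theorem at most 4 of the 6 left vertices can be matched.
Hence no matching covers every left vertex.

No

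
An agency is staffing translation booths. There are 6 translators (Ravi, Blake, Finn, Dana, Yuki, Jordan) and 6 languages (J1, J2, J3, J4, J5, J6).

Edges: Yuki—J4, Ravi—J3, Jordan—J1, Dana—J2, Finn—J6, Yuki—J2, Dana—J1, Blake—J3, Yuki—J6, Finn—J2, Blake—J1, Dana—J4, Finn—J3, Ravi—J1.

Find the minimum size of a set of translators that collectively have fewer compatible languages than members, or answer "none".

Take S = {Ravi, Blake, Jordan}. Its neighbourhood is {J1, J3}, so |N(S)| = 2 < |S| = 3.
Every subset of size less than 3 has at least as many neighbours as members, so 3 is the minimum.

3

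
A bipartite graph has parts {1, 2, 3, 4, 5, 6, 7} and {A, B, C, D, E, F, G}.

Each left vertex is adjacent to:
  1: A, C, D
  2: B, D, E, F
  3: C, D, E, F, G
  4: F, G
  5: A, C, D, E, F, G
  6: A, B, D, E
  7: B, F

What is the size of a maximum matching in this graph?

7

For example, pair 1–C, 2–D, 3–G, 4–F, 5–A, 6–E, 7–B.
This saturates every left vertex, so 7 is the maximum.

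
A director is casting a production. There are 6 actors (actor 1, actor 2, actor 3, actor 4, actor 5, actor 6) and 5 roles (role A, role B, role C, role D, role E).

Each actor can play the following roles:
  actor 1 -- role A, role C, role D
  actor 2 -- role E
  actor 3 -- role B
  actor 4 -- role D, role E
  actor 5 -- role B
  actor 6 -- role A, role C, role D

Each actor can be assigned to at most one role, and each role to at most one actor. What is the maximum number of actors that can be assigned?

One maximum matching: actor 1→role C, actor 2→role E, actor 3→role B, actor 4→role D, actor 6→role A.
The set {actor 3, actor 5} has only 1 neighbour ({role B}), so by Hall's theorem at most 5 of the 6 actors can be matched.

5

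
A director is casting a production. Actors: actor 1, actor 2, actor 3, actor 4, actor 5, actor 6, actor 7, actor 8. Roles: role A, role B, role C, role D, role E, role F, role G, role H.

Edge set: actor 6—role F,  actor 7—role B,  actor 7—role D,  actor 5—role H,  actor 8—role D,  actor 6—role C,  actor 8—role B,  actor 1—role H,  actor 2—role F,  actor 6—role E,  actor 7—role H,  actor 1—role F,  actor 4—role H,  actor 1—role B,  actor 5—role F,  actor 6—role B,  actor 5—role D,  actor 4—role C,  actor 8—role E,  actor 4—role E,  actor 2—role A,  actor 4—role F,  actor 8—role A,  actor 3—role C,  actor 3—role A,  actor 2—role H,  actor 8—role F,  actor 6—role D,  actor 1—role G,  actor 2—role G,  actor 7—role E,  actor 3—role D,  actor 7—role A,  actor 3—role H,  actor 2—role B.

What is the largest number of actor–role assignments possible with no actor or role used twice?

One maximum matching: actor 1-role H, actor 2-role G, actor 3-role A, actor 4-role E, actor 5-role D, actor 6-role C, actor 7-role B, actor 8-role F.
This saturates every actor, so 8 is the maximum.

8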